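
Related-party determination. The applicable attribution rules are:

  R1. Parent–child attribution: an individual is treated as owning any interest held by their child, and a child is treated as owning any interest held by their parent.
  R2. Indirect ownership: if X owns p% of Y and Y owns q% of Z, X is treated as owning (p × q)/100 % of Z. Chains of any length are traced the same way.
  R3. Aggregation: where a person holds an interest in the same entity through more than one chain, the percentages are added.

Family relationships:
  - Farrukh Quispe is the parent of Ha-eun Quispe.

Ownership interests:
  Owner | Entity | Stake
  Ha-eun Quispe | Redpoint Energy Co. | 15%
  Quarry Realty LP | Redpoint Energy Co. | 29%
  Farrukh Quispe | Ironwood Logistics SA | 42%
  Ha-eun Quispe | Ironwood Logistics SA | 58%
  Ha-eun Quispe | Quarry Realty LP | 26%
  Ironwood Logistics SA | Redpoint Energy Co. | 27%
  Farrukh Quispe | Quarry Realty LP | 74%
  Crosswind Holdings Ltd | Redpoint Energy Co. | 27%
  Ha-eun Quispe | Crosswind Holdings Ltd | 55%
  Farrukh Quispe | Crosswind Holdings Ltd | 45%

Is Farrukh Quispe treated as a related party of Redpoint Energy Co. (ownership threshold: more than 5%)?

Yes

By parent–child attribution (R1), Farrukh Quispe is treated as also owning Ha-eun Quispe's interest in Quarry Realty LP, giving 74% + 26% = 100%.
By parent–child attribution (R1), Farrukh Quispe is treated as also owning Ha-eun Quispe's interest in Crosswind Holdings Ltd, giving 45% + 55% = 100%.
By parent–child attribution (R1), Farrukh Quispe is treated as also owning Ha-eun Quispe's interest in Ironwood Logistics SA, giving 42% + 58% = 100%.
By parent–child attribution (R1), Farrukh Quispe is treated as owning Ha-eun Quispe's 15% interest in Redpoint Energy Co.
Chain via Quarry Realty LP (R2): 100% × 29% = 29% of Redpoint Energy Co.
Chain via Crosswind Holdings Ltd (R2): 100% × 27% = 27% of Redpoint Energy Co.
Chain via Ironwood Logistics SA (R2): 100% × 27% = 27% of Redpoint Energy Co.
Direct interest in Redpoint Energy Co: 15%.
Aggregating (R3): 29% + 27% + 27% + 15% = 98%.
98% exceeds the 5% threshold, so Farrukh is a related party to Redpoint Energy Co.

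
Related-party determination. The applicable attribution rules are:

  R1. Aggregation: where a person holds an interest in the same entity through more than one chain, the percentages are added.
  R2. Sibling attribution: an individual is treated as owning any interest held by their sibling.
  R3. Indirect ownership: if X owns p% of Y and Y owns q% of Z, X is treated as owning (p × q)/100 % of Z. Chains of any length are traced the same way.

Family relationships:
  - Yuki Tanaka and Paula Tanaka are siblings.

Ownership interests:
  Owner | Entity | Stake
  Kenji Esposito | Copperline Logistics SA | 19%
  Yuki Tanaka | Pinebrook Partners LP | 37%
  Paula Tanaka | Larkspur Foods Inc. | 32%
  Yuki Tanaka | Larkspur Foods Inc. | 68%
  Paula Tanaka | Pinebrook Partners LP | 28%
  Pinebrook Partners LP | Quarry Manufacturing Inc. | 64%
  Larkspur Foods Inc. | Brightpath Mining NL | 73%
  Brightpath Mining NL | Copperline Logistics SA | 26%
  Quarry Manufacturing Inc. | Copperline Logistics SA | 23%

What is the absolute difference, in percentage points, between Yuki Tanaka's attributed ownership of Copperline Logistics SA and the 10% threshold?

By sibling attribution (R2), Yuki Tanaka is treated as also owning Paula Tanaka's interest in Larkspur Foods Inc, giving 68% + 32% = 100%.
By sibling attribution (R2), Yuki Tanaka is treated as also owning Paula Tanaka's interest in Pinebrook Partners LP, giving 37% + 28% = 65%.
Chain via Larkspur Foods Inc. → Brightpath Mining NL (R3): 100% × 73% × 26% = 18.98% of Copperline Logistics SA.
Chain via Pinebrook Partners LP → Quarry Manufacturing Inc. (R3): 65% × 64% × 23% = 9.568% of Copperline Logistics SA.
Aggregating (R1): 18.98% + 9.568% = 28.548%.
28.548% exceeds the 10% threshold by 18.548 percentage points.

18.548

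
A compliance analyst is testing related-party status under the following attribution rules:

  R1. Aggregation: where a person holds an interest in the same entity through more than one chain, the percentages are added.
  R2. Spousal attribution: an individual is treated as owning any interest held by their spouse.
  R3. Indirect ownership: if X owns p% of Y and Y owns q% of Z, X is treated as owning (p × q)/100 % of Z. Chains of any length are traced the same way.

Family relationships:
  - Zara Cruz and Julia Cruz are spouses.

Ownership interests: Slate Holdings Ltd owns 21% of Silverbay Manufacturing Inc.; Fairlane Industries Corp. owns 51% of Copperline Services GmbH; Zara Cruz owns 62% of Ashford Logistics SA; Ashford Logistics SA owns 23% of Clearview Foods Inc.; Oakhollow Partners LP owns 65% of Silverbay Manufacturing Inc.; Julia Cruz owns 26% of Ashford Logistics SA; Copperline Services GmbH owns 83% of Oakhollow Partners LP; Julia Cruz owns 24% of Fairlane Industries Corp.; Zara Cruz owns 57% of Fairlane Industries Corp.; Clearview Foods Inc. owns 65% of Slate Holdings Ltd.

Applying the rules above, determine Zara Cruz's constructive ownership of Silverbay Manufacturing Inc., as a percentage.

By spousal attribution (R2), Zara Cruz is treated as also owning Julia Cruz's interest in Ashford Logistics SA, giving 62% + 26% = 88%.
By spousal attribution (R2), Zara Cruz is treated as also owning Julia Cruz's interest in Fairlane Industries Corp, giving 57% + 24% = 81%.
Chain via Ashford Logistics SA → Clearview Foods Inc. → Slate Holdings Ltd (R3): 88% × 23% × 65% × 21% = 2.76276% of Silverbay Manufacturing Inc.
Chain via Fairlane Industries Corp. → Copperline Services GmbH → Oakhollow Partners LP (R3): 81% × 51% × 83% × 65% = 22.286745% of Silverbay Manufacturing Inc.
Aggregating (R1): 2.76276% + 22.286745% = 25.049505%.

25.049505%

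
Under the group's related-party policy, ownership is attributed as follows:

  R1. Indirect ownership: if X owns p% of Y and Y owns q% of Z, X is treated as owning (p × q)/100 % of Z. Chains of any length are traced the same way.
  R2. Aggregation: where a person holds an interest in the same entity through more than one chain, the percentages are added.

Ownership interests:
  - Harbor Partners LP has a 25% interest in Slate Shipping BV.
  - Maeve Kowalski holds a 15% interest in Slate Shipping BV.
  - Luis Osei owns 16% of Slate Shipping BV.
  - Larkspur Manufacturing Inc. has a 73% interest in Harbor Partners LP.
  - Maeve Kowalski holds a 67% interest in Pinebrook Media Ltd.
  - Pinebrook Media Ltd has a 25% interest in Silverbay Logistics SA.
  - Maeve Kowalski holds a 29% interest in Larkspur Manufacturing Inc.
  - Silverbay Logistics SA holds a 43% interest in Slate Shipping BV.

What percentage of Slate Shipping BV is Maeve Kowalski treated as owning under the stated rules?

Chain via Larkspur Manufacturing Inc. → Harbor Partners LP (R1): 29% × 73% × 25% = 5.2925% of Slate Shipping BV.
Chain via Pinebrook Media Ltd → Silverbay Logistics SA (R1): 67% × 25% × 43% = 7.2025% of Slate Shipping BV.
Direct interest in Slate Shipping BV: 15%.
Aggregating (R2): 5.2925% + 7.2025% + 15% = 27.495%.

27.495%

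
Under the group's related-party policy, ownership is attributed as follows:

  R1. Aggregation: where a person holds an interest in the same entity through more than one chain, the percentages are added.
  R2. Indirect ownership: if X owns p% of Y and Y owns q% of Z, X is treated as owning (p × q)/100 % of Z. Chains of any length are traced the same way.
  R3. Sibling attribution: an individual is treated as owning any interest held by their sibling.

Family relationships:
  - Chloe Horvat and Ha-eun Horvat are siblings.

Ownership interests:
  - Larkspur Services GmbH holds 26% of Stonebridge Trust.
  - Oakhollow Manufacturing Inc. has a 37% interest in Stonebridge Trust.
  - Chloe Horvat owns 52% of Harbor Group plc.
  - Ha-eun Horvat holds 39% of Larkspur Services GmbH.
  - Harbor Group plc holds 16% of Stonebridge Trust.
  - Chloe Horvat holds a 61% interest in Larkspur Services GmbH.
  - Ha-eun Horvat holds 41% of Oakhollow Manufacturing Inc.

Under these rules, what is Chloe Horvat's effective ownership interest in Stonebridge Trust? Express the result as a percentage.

49.49%

By sibling attribution (R3), Chloe Horvat is treated as also owning Ha-eun Horvat's interest in Larkspur Services GmbH, giving 61% + 39% = 100%.
By sibling attribution (R3), Chloe Horvat is treated as owning Ha-eun Horvat's 41% interest in Oakhollow Manufacturing Inc.
Chain via Harbor Group plc (R2): 52% × 16% = 8.32% of Stonebridge Trust.
Chain via Larkspur Services GmbH (R2): 100% × 26% = 26% of Stonebridge Trust.
Chain via Oakhollow Manufacturing Inc. (R2): 41% × 37% = 15.17% of Stonebridge Trust.
Aggregating (R1): 8.32% + 26% + 15.17% = 49.49%.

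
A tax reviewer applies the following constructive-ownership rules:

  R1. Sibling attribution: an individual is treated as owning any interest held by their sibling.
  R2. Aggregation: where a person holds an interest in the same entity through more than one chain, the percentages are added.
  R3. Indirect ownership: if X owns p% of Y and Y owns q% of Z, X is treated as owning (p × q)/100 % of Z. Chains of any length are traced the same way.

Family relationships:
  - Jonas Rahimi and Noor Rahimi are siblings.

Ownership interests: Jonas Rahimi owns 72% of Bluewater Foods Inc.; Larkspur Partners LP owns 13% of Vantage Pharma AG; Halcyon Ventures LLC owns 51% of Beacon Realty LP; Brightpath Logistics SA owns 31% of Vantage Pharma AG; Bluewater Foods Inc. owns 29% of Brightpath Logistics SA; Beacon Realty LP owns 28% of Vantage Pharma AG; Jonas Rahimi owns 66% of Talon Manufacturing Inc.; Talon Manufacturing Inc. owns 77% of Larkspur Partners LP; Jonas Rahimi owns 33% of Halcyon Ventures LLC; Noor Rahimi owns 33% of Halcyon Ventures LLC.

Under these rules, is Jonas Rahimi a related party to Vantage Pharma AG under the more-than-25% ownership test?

No

By sibling attribution (R1), Jonas Rahimi is treated as also owning Noor Rahimi's interest in Halcyon Ventures LLC, giving 33% + 33% = 66%.
Chain via Halcyon Ventures LLC → Beacon Realty LP (R3): 66% × 51% × 28% = 9.4248% of Vantage Pharma AG.
Chain via Talon Manufacturing Inc. → Larkspur Partners LP (R3): 66% × 77% × 13% = 6.6066% of Vantage Pharma AG.
Chain via Bluewater Foods Inc. → Brightpath Logistics SA (R3): 72% × 29% × 31% = 6.4728% of Vantage Pharma AG.
Aggregating (R2): 9.4248% + 6.6066% + 6.4728% = 22.5042%.
22.5042% does not exceed the 25% threshold, so Jonas is not a related party to Vantage Pharma AG.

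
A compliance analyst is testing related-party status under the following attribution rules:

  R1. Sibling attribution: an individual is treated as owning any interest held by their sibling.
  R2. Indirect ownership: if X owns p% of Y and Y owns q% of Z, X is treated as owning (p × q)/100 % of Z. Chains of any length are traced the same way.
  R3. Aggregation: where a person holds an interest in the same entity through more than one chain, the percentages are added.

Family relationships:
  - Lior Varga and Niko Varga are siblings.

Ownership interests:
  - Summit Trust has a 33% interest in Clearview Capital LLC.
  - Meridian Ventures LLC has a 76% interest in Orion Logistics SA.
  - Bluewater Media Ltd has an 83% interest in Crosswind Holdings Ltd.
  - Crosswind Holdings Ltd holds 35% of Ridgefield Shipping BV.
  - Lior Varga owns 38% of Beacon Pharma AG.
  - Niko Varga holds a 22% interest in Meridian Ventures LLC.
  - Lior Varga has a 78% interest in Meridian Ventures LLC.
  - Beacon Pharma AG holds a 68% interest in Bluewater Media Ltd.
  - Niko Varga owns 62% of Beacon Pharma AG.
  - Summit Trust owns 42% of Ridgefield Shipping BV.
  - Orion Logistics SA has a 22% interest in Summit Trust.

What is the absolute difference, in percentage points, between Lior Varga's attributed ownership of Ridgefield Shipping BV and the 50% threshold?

23.2236

By sibling attribution (R1), Lior Varga is treated as also owning Niko Varga's interest in Meridian Ventures LLC, giving 78% + 22% = 100%.
By sibling attribution (R1), Lior Varga is treated as also owning Niko Varga's interest in Beacon Pharma AG, giving 38% + 62% = 100%.
Chain via Meridian Ventures LLC → Orion Logistics SA → Summit Trust (R2): 100% × 76% × 22% × 42% = 7.0224% of Ridgefield Shipping BV.
Chain via Beacon Pharma AG → Bluewater Media Ltd → Crosswind Holdings Ltd (R2): 100% × 68% × 83% × 35% = 19.754% of Ridgefield Shipping BV.
Aggregating (R3): 7.0224% + 19.754% = 26.7764%.
26.7764% falls short of the 50% threshold by 23.2236 percentage points.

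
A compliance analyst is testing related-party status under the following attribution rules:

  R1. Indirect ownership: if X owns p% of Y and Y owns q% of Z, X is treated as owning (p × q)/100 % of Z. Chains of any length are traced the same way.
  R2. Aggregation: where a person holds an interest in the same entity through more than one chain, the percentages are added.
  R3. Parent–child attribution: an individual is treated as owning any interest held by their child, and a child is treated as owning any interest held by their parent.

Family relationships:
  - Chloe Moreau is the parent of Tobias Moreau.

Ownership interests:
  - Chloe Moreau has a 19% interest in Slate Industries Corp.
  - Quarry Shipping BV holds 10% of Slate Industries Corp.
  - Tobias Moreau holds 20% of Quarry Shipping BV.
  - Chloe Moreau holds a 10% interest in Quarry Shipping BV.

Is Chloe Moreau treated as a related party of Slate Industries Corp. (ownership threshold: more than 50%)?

No

By parent–child attribution (R3), Chloe Moreau is treated as also owning Tobias Moreau's interest in Quarry Shipping BV, giving 10% + 20% = 30%.
Chain via Quarry Shipping BV (R1): 30% × 10% = 3% of Slate Industries Corp.
Direct interest in Slate Industries Corp: 19%.
Aggregating (R2): 3% + 19% = 22%.
22% does not exceed the 50% threshold, so Chloe is not a related party to Slate Industries Corp.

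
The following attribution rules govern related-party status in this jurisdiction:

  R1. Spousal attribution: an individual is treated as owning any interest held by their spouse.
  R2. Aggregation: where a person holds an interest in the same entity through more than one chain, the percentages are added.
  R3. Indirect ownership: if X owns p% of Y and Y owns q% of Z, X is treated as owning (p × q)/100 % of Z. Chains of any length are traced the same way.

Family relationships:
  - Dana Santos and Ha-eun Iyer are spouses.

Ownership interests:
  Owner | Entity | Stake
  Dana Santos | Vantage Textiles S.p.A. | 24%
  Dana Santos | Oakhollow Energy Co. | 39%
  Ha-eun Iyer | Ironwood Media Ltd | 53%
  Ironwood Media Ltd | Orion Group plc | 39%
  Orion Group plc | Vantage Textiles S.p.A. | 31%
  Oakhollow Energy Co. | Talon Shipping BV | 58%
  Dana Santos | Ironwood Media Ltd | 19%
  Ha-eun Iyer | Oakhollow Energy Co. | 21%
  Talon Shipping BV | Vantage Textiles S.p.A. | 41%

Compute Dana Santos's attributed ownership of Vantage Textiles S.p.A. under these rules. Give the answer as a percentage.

46.9728%

By spousal attribution (R1), Dana Santos is treated as also owning Ha-eun Iyer's interest in Oakhollow Energy Co, giving 39% + 21% = 60%.
By spousal attribution (R1), Dana Santos is treated as also owning Ha-eun Iyer's interest in Ironwood Media Ltd, giving 19% + 53% = 72%.
Chain via Oakhollow Energy Co. → Talon Shipping BV (R3): 60% × 58% × 41% = 14.268% of Vantage Textiles S.p.A.
Chain via Ironwood Media Ltd → Orion Group plc (R3): 72% × 39% × 31% = 8.7048% of Vantage Textiles S.p.A.
Direct interest in Vantage Textiles S.p.A: 24%.
Aggregating (R2): 14.268% + 8.7048% + 24% = 46.9728%.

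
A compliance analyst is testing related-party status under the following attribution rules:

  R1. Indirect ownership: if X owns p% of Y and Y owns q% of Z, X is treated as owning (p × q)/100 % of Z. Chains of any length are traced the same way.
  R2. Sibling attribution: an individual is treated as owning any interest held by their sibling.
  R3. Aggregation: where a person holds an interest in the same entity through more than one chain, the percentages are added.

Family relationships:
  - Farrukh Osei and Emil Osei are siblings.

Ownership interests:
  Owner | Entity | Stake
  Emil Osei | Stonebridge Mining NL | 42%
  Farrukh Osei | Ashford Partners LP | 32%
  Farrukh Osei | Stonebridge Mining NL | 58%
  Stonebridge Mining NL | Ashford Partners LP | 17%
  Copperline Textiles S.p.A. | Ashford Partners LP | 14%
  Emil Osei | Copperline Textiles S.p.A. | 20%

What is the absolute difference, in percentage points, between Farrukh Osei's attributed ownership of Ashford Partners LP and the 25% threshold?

26.8

By sibling attribution (R2), Farrukh Osei is treated as also owning Emil Osei's interest in Stonebridge Mining NL, giving 58% + 42% = 100%.
By sibling attribution (R2), Farrukh Osei is treated as owning Emil Osei's 20% interest in Copperline Textiles S.p.A.
Chain via Stonebridge Mining NL (R1): 100% × 17% = 17% of Ashford Partners LP.
Direct interest in Ashford Partners LP: 32%.
Chain via Copperline Textiles S.p.A. (R1): 20% × 14% = 2.8% of Ashford Partners LP.
Aggregating (R3): 17% + 32% + 2.8% = 51.8%.
51.8% exceeds the 25% threshold by 26.8 percentage points.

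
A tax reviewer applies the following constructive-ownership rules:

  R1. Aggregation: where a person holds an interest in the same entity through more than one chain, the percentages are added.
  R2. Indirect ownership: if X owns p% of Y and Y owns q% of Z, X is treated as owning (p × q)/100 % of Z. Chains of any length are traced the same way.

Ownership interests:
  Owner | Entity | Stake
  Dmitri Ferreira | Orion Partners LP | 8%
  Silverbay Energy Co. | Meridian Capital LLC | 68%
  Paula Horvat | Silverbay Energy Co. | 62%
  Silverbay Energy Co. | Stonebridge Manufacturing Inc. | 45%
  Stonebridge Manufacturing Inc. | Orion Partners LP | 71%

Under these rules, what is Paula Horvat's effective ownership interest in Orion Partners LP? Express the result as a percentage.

Chain via Silverbay Energy Co. → Stonebridge Manufacturing Inc. (R2): 62% × 45% × 71% = 19.809% of Orion Partners LP.

19.809%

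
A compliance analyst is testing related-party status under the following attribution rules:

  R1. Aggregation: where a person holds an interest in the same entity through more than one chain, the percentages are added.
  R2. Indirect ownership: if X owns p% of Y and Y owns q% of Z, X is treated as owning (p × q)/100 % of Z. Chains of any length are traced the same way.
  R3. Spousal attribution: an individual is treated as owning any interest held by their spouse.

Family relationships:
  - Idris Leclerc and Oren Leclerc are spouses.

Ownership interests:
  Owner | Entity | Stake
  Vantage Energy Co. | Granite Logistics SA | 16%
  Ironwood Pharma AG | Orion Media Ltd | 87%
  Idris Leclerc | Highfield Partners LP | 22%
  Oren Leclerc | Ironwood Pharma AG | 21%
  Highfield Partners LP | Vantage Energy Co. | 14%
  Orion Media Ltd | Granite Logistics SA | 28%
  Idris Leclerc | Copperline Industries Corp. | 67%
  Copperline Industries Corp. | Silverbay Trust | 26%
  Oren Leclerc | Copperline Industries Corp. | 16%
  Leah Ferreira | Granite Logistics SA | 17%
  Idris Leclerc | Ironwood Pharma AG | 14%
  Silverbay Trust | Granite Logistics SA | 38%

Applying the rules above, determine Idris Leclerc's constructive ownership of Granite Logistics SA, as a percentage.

By spousal attribution (R3), Idris Leclerc is treated as also owning Oren Leclerc's interest in Ironwood Pharma AG, giving 14% + 21% = 35%.
By spousal attribution (R3), Idris Leclerc is treated as also owning Oren Leclerc's interest in Copperline Industries Corp, giving 67% + 16% = 83%.
Chain via Highfield Partners LP → Vantage Energy Co. (R2): 22% × 14% × 16% = 0.4928% of Granite Logistics SA.
Chain via Ironwood Pharma AG → Orion Media Ltd (R2): 35% × 87% × 28% = 8.526% of Granite Logistics SA.
Chain via Copperline Industries Corp. → Silverbay Trust (R2): 83% × 26% × 38% = 8.2004% of Granite Logistics SA.
Aggregating (R1): 0.4928% + 8.526% + 8.2004% = 17.2192%.

17.2192%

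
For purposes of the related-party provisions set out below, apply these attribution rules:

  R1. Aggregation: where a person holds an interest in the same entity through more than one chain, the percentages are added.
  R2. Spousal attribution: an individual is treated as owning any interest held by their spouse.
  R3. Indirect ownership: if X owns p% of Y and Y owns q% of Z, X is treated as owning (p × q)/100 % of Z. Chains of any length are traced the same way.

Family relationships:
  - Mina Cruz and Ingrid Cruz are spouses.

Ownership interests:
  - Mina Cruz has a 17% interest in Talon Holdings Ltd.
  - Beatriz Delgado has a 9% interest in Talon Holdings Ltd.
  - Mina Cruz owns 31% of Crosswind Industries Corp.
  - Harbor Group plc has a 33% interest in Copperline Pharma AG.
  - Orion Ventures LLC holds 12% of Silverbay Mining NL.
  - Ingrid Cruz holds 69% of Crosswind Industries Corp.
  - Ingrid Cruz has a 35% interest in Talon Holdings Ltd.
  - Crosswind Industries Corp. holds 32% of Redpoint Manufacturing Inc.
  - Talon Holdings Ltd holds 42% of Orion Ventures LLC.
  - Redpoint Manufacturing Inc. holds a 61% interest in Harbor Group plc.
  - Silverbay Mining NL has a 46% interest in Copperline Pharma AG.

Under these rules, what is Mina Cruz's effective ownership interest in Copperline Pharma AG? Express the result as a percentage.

7.647168%

By spousal attribution (R2), Mina Cruz is treated as also owning Ingrid Cruz's interest in Crosswind Industries Corp, giving 31% + 69% = 100%.
By spousal attribution (R2), Mina Cruz is treated as also owning Ingrid Cruz's interest in Talon Holdings Ltd, giving 17% + 35% = 52%.
Chain via Crosswind Industries Corp. → Redpoint Manufacturing Inc. → Harbor Group plc (R3): 100% × 32% × 61% × 33% = 6.4416% of Copperline Pharma AG.
Chain via Talon Holdings Ltd → Orion Ventures LLC → Silverbay Mining NL (R3): 52% × 42% × 12% × 46% = 1.205568% of Copperline Pharma AG.
Aggregating (R1): 6.4416% + 1.205568% = 7.647168%.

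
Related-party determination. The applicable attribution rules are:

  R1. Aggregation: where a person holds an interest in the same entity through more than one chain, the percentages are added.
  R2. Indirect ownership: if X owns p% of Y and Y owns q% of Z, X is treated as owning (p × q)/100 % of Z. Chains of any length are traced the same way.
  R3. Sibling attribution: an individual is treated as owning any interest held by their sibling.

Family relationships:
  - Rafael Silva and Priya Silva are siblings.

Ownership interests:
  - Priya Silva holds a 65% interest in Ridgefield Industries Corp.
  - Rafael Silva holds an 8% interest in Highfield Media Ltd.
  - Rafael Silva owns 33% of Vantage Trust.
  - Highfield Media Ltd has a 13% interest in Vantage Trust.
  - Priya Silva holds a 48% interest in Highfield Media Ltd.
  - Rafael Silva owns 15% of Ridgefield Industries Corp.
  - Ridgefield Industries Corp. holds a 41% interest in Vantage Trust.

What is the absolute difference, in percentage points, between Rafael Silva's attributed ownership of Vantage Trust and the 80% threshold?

6.92

By sibling attribution (R3), Rafael Silva is treated as also owning Priya Silva's interest in Ridgefield Industries Corp, giving 15% + 65% = 80%.
By sibling attribution (R3), Rafael Silva is treated as also owning Priya Silva's interest in Highfield Media Ltd, giving 8% + 48% = 56%.
Chain via Ridgefield Industries Corp. (R2): 80% × 41% = 32.8% of Vantage Trust.
Chain via Highfield Media Ltd (R2): 56% × 13% = 7.28% of Vantage Trust.
Direct interest in Vantage Trust: 33%.
Aggregating (R1): 32.8% + 7.28% + 33% = 73.08%.
73.08% falls short of the 80% threshold by 6.92 percentage points.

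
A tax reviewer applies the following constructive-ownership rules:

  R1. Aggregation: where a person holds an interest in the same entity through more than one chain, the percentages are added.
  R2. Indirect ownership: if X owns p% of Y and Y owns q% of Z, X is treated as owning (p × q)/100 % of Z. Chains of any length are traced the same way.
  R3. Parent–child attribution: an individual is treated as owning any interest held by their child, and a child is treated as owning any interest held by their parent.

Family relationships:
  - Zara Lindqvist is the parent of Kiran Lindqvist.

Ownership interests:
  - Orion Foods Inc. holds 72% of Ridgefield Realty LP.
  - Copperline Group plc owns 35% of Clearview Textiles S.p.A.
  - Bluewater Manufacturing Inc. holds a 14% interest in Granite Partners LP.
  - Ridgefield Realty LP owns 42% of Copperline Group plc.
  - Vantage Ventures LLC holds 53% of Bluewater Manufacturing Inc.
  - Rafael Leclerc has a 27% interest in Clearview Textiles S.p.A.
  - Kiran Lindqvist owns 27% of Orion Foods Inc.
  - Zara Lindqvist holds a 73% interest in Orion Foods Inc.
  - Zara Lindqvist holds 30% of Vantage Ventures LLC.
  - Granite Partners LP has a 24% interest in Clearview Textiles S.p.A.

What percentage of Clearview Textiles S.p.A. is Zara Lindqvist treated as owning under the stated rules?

By parent–child attribution (R3), Zara Lindqvist is treated as also owning Kiran Lindqvist's interest in Orion Foods Inc, giving 73% + 27% = 100%.
Chain via Vantage Ventures LLC → Bluewater Manufacturing Inc. → Granite Partners LP (R2): 30% × 53% × 14% × 24% = 0.53424% of Clearview Textiles S.p.A.
Chain via Orion Foods Inc. → Ridgefield Realty LP → Copperline Group plc (R2): 100% × 72% × 42% × 35% = 10.584% of Clearview Textiles S.p.A.
Aggregating (R1): 0.53424% + 10.584% = 11.11824%.

11.11824%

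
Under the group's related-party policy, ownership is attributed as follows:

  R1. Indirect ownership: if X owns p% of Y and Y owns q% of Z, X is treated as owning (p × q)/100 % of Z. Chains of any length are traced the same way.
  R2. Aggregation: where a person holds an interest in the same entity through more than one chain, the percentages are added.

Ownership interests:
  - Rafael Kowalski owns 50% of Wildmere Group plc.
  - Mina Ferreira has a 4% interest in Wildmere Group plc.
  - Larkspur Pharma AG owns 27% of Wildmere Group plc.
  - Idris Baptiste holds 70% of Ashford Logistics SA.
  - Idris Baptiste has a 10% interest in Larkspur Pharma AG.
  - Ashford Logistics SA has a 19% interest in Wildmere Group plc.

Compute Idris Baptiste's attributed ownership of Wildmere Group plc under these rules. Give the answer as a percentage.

Chain via Larkspur Pharma AG (R1): 10% × 27% = 2.7% of Wildmere Group plc.
Chain via Ashford Logistics SA (R1): 70% × 19% = 13.3% of Wildmere Group plc.
Aggregating (R2): 2.7% + 13.3% = 16%.

16%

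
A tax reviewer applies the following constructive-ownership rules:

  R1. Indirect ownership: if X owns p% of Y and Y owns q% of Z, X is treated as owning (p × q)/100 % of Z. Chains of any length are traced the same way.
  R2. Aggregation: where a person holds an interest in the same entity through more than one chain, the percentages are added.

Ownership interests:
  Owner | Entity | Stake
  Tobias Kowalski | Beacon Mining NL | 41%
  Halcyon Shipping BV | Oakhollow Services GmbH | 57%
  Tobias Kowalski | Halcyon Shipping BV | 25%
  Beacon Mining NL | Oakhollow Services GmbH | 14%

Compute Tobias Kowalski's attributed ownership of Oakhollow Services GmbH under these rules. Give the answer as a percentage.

Chain via Halcyon Shipping BV (R1): 25% × 57% = 14.25% of Oakhollow Services GmbH.
Chain via Beacon Mining NL (R1): 41% × 14% = 5.74% of Oakhollow Services GmbH.
Aggregating (R2): 14.25% + 5.74% = 19.99%.

19.99%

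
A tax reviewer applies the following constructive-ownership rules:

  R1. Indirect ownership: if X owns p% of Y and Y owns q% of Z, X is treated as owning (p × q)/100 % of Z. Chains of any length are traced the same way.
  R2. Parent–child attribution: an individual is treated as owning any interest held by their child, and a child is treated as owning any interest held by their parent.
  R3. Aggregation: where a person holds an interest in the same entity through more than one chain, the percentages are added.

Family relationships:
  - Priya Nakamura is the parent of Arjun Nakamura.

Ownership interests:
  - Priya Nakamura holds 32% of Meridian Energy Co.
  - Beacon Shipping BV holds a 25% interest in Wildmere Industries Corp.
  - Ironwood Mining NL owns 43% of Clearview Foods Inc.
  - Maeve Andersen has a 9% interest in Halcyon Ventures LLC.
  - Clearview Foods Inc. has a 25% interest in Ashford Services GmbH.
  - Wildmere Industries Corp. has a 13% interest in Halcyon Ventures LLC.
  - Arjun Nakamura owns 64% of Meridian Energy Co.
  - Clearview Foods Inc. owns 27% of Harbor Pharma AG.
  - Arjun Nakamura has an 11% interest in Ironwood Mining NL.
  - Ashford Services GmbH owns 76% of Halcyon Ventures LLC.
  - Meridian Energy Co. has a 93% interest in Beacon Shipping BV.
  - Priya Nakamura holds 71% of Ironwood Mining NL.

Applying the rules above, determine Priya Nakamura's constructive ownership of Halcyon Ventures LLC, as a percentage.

By parent–child attribution (R2), Priya Nakamura is treated as also owning Arjun Nakamura's interest in Ironwood Mining NL, giving 71% + 11% = 82%.
By parent–child attribution (R2), Priya Nakamura is treated as also owning Arjun Nakamura's interest in Meridian Energy Co, giving 32% + 64% = 96%.
Chain via Ironwood Mining NL → Clearview Foods Inc. → Ashford Services GmbH (R1): 82% × 43% × 25% × 76% = 6.6994% of Halcyon Ventures LLC.
Chain via Meridian Energy Co. → Beacon Shipping BV → Wildmere Industries Corp. (R1): 96% × 93% × 25% × 13% = 2.9016% of Halcyon Ventures LLC.
Aggregating (R3): 6.6994% + 2.9016% = 9.601%.

9.601%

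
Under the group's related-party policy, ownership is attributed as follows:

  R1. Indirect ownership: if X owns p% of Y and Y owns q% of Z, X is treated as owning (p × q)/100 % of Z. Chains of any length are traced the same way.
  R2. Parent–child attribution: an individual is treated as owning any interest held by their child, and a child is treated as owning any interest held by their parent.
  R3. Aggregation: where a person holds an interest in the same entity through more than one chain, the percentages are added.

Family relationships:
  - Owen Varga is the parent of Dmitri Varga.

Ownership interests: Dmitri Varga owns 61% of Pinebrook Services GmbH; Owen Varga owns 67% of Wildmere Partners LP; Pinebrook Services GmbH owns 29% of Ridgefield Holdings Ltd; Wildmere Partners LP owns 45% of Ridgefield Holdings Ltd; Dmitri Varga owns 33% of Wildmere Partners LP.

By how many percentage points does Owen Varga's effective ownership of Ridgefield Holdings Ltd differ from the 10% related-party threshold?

52.69

By parent–child attribution (R2), Owen Varga is treated as also owning Dmitri Varga's interest in Wildmere Partners LP, giving 67% + 33% = 100%.
By parent–child attribution (R2), Owen Varga is treated as owning Dmitri Varga's 61% interest in Pinebrook Services GmbH.
Chain via Wildmere Partners LP (R1): 100% × 45% = 45% of Ridgefield Holdings Ltd.
Chain via Pinebrook Services GmbH (R1): 61% × 29% = 17.69% of Ridgefield Holdings Ltd.
Aggregating (R3): 45% + 17.69% = 62.69%.
62.69% exceeds the 10% threshold by 52.69 percentage points.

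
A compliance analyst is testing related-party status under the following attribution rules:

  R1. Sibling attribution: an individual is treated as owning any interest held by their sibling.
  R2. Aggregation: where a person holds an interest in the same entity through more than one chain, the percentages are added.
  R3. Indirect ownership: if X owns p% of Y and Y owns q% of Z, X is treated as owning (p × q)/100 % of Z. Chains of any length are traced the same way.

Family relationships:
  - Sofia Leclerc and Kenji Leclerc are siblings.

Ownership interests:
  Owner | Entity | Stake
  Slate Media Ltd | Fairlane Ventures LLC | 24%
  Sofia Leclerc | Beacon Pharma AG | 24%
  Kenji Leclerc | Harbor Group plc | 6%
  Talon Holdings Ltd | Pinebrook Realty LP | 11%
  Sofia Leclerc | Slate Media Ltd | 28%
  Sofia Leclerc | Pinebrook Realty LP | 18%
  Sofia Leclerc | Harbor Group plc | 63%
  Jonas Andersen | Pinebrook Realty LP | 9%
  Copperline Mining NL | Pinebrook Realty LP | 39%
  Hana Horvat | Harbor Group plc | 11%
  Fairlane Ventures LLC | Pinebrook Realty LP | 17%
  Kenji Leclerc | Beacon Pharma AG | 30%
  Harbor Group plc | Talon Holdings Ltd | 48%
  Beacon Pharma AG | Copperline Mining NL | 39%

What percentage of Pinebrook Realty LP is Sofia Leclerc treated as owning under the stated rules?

By sibling attribution (R1), Sofia Leclerc is treated as also owning Kenji Leclerc's interest in Beacon Pharma AG, giving 24% + 30% = 54%.
By sibling attribution (R1), Sofia Leclerc is treated as also owning Kenji Leclerc's interest in Harbor Group plc, giving 63% + 6% = 69%.
Chain via Beacon Pharma AG → Copperline Mining NL (R3): 54% × 39% × 39% = 8.2134% of Pinebrook Realty LP.
Chain via Slate Media Ltd → Fairlane Ventures LLC (R3): 28% × 24% × 17% = 1.1424% of Pinebrook Realty LP.
Chain via Harbor Group plc → Talon Holdings Ltd (R3): 69% × 48% × 11% = 3.6432% of Pinebrook Realty LP.
Direct interest in Pinebrook Realty LP: 18%.
Aggregating (R2): 8.2134% + 1.1424% + 3.6432% + 18% = 30.999%.

30.999%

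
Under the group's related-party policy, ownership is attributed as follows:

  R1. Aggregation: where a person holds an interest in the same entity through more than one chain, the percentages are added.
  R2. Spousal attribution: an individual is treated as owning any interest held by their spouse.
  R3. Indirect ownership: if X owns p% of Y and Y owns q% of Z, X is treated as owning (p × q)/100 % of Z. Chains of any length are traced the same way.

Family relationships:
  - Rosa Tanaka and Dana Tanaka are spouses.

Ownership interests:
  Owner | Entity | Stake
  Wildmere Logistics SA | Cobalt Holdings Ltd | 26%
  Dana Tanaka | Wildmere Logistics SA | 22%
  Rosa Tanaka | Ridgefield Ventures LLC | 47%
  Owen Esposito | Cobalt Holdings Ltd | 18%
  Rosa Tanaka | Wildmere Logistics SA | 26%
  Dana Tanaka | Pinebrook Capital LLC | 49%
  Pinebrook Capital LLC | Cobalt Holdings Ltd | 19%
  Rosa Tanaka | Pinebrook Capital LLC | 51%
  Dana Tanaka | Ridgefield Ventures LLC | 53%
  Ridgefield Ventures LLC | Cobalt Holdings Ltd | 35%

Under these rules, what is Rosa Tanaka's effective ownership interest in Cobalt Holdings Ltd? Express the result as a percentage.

66.48%

By spousal attribution (R2), Rosa Tanaka is treated as also owning Dana Tanaka's interest in Ridgefield Ventures LLC, giving 47% + 53% = 100%.
By spousal attribution (R2), Rosa Tanaka is treated as also owning Dana Tanaka's interest in Pinebrook Capital LLC, giving 51% + 49% = 100%.
By spousal attribution (R2), Rosa Tanaka is treated as also owning Dana Tanaka's interest in Wildmere Logistics SA, giving 26% + 22% = 48%.
Chain via Ridgefield Ventures LLC (R3): 100% × 35% = 35% of Cobalt Holdings Ltd.
Chain via Pinebrook Capital LLC (R3): 100% × 19% = 19% of Cobalt Holdings Ltd.
Chain via Wildmere Logistics SA (R3): 48% × 26% = 12.48% of Cobalt Holdings Ltd.
Aggregating (R1): 35% + 19% + 12.48% = 66.48%.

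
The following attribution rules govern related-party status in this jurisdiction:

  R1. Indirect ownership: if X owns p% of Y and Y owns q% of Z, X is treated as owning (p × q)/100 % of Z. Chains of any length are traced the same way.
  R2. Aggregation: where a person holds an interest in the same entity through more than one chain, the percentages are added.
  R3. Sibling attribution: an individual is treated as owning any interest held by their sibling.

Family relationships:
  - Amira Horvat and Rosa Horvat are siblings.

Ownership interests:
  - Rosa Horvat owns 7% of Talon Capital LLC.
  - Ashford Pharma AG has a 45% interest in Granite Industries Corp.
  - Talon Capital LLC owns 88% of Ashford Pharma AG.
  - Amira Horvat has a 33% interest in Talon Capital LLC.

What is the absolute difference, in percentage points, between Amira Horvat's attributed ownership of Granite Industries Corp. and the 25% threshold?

9.16

By sibling attribution (R3), Amira Horvat is treated as also owning Rosa Horvat's interest in Talon Capital LLC, giving 33% + 7% = 40%.
Chain via Talon Capital LLC → Ashford Pharma AG (R1): 40% × 88% × 45% = 15.84% of Granite Industries Corp.
15.84% falls short of the 25% threshold by 9.16 percentage points.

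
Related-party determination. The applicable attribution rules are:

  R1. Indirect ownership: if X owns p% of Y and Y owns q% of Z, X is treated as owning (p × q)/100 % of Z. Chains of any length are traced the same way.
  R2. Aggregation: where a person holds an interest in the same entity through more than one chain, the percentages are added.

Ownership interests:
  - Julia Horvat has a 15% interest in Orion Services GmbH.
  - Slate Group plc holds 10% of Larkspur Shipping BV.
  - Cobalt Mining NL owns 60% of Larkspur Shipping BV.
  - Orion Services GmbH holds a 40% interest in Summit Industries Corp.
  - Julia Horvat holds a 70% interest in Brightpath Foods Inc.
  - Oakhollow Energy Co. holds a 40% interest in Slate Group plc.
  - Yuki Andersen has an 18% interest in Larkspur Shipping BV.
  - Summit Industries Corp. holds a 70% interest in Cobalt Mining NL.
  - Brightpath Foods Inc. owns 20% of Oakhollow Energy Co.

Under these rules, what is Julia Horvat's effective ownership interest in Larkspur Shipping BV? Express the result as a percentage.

Chain via Orion Services GmbH → Summit Industries Corp. → Cobalt Mining NL (R1): 15% × 40% × 70% × 60% = 2.52% of Larkspur Shipping BV.
Chain via Brightpath Foods Inc. → Oakhollow Energy Co. → Slate Group plc (R1): 70% × 20% × 40% × 10% = 0.56% of Larkspur Shipping BV.
Aggregating (R2): 2.52% + 0.56% = 3.08%.

3.08%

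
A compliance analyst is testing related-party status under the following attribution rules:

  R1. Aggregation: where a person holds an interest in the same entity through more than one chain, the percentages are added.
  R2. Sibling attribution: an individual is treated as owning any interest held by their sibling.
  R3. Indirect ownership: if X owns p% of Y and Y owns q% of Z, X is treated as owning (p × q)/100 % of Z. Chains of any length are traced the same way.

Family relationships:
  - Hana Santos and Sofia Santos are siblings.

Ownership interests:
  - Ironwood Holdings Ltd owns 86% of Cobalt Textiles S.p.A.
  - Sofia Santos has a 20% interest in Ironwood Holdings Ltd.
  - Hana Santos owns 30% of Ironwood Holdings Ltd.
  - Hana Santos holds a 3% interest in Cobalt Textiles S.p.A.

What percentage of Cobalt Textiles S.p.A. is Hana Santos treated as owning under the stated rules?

By sibling attribution (R2), Hana Santos is treated as also owning Sofia Santos's interest in Ironwood Holdings Ltd, giving 30% + 20% = 50%.
Chain via Ironwood Holdings Ltd (R3): 50% × 86% = 43% of Cobalt Textiles S.p.A.
Direct interest in Cobalt Textiles S.p.A: 3%.
Aggregating (R1): 43% + 3% = 46%.

46%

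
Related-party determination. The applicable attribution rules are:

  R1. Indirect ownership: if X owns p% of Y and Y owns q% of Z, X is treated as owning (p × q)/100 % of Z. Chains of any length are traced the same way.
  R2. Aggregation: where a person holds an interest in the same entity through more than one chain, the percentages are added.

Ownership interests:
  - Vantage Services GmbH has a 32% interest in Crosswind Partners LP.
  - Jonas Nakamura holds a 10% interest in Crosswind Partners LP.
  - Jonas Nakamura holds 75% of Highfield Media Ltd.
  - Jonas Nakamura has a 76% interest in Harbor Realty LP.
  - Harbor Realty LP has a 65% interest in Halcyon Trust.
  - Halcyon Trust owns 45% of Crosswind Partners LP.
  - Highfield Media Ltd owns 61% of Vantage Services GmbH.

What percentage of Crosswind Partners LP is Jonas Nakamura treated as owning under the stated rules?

46.87%

Chain via Harbor Realty LP → Halcyon Trust (R1): 76% × 65% × 45% = 22.23% of Crosswind Partners LP.
Chain via Highfield Media Ltd → Vantage Services GmbH (R1): 75% × 61% × 32% = 14.64% of Crosswind Partners LP.
Direct interest in Crosswind Partners LP: 10%.
Aggregating (R2): 22.23% + 14.64% + 10% = 46.87%.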